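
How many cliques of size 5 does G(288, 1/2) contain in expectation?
E[# K_5] = C(288, 5) · (1/2)^C(5, 2) = 15944920992 / 2^10 = 498278781/32 = 15571211.90625

For each 5-subset S of vertices (there are C(288, 5) = 15944920992 such S), let X_S = 1 if S induces a K_5 (all C(5, 2) = 10 edges present). Then P(X_S = 1) = (1/2)^10 = 1/1024. By linearity of expectation, E[# K_5] = C(288, 5) · (1/2)^10 = 15944920992 / 1024 = 498278781/32 = 15571211.90625.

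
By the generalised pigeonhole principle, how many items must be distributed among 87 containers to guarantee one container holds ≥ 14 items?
n = (14 − 1)·87 + 1 = 1132

By the generalised pigeonhole principle, to guarantee some box contains ≥ r objects we need more than (r − 1) · k objects total. Threshold: n = (r − 1) · k + 1. With r = 14 and k = 87: n = 13 · 87 + 1 = 1131 + 1 = 1132. For n = 1131 = 13 · 87, we can put exactly 13 objects in every box, avoiding 14 in any single one — so 1132 is tight.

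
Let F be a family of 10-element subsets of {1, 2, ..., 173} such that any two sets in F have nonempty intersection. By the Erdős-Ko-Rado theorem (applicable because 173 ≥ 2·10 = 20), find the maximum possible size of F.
max |F| = C(172, 9) = 293466669659020

The Erdős-Ko-Rado theorem states: for n ≥ 2k, an intersecting family of k-subsets of an n-element set has size at most C(n − 1, k − 1), with equality for 'star' families {A ⊆ [n] : |A| = k, i ∈ A} (fix an element i). For n = 173, k = 10: C(172, 9) = 293466669659020.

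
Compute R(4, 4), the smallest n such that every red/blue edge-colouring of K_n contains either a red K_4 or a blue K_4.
R(4, 4) = 18

Lower bound: an explicit 2-colouring of K_{17} (typically a Paley-type or other structured construction) avoids a red K_4 and a blue K_4, showing R(4, 4) > 17.
Upper bound: the Erdős–Szekeres recurrence R(r, t') ≤ R(r−1, t') + R(r, t'−1) yields R(4, 4) ≤ 18.
Hence R(4, 4) = 18.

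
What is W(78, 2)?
W(78, 2) = 78 + 1 = 79

A 2-term AP is any pair of integers, so a monochromatic 2-AP exists iff some colour is used at least twice. With 78 colours, the colouring i ↦ i on {1, ..., 78} uses each colour once, avoiding any monochromatic pair, so W(78, 2) > 78. For {1, ..., 79}, pigeonhole forces two integers of the same colour, which form a monochromatic 2-AP. Hence W(78, 2) = 79.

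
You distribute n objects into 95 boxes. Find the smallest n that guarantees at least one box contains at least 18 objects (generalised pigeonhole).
n = (18 − 1)·95 + 1 = 1616

By the generalised pigeonhole principle, to guarantee some box contains ≥ r objects we need more than (r − 1) · k objects total. Threshold: n = (r − 1) · k + 1. With r = 18 and k = 95: n = 17 · 95 + 1 = 1615 + 1 = 1616. For n = 1615 = 17 · 95, we can put exactly 17 objects in every box, avoiding 18 in any single one — so 1616 is tight.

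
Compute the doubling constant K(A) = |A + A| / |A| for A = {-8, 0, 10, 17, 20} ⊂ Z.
K = |A + A| / |A| = 14/5

Enumerate A + A = {a + b : a, b ∈ A}. With |A| = 5, there are |A|^2 = 25 ordered sum pairs; collecting distinct values, A + A = {-16, -8, 0, 2, 9, 10, 12, 17, 20, 27, 30, 34, 37, 40}, so |A + A| = 14. Thus K = 14/5. For comparison, the minimum possible |A + A| over all 5-element sets is 2·5 − 1 = 9 (so min K = 9/5), attained only by arithmetic progressions.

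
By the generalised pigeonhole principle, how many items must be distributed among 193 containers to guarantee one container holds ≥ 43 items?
n = (43 − 1)·193 + 1 = 8107

By the generalised pigeonhole principle, to guarantee some box contains ≥ r objects we need more than (r − 1) · k objects total. Threshold: n = (r − 1) · k + 1. With r = 43 and k = 193: n = 42 · 193 + 1 = 8106 + 1 = 8107. For n = 8106 = 42 · 193, we can put exactly 42 objects in every box, avoiding 43 in any single one — so 8107 is tight.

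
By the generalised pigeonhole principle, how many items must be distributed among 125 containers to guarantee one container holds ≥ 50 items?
n = (50 − 1)·125 + 1 = 6126

By the generalised pigeonhole principle, to guarantee some box contains ≥ r objects we need more than (r − 1) · k objects total. Threshold: n = (r − 1) · k + 1. With r = 50 and k = 125: n = 49 · 125 + 1 = 6125 + 1 = 6126. For n = 6125 = 49 · 125, we can put exactly 49 objects in every box, avoiding 50 in any single one — so 6126 is tight.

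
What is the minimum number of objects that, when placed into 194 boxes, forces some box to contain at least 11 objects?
n = (11 − 1)·194 + 1 = 1941

By the generalised pigeonhole principle, to guarantee some box contains ≥ r objects we need more than (r − 1) · k objects total. Threshold: n = (r − 1) · k + 1. With r = 11 and k = 194: n = 10 · 194 + 1 = 1940 + 1 = 1941. For n = 1940 = 10 · 194, we can put exactly 10 objects in every box, avoiding 11 in any single one — so 1941 is tight.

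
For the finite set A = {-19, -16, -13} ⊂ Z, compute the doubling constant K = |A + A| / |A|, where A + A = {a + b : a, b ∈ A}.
K = |A + A| / |A| = 5/3

Enumerate A + A = {a + b : a, b ∈ A}. With |A| = 3, there are |A|^2 = 9 ordered sum pairs; collecting distinct values, A + A = {-38, -35, -32, -29, -26}, so |A + A| = 5. Thus K = 5/3. Here |A + A| = 2|A| − 1 = 5, the minimum possible — so K = 5/3 is minimal, which holds iff A is an arithmetic progression.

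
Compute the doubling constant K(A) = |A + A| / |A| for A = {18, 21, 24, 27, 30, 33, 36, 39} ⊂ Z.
K = |A + A| / |A| = 15/8

Enumerate A + A = {a + b : a, b ∈ A}. With |A| = 8, there are |A|^2 = 64 ordered sum pairs; collecting distinct values, A + A = {36, 39, 42, 45, 48, 51, 54, 57, 60, 63, 66, 69, 72, 75, 78}, so |A + A| = 15. Thus K = 15/8. Here |A + A| = 2|A| − 1 = 15, the minimum possible — so K = 15/8 is minimal, which holds iff A is an arithmetic progression.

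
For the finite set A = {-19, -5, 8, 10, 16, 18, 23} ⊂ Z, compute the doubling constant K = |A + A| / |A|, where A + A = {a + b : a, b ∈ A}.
K = |A + A| / |A| = 26/7

Enumerate A + A = {a + b : a, b ∈ A}. With |A| = 7, there are |A|^2 = 49 ordered sum pairs; collecting distinct values, A + A = {-38, -24, -11, -10, -9, -3, -1, 3, 4, 5, 11, 13, 16, 18, 20, 24, 26, 28, 31, 32, 33, 34, 36, 39, 41, 46}, so |A + A| = 26. Thus K = 26/7. For comparison, the minimum possible |A + A| over all 7-element sets is 2·7 − 1 = 13 (so min K = 13/7), attained only by arithmetic progressions.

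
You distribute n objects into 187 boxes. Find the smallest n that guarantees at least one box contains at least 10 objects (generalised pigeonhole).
n = (10 − 1)·187 + 1 = 1684

By the generalised pigeonhole principle, to guarantee some box contains ≥ r objects we need more than (r − 1) · k objects total. Threshold: n = (r − 1) · k + 1. With r = 10 and k = 187: n = 9 · 187 + 1 = 1683 + 1 = 1684. For n = 1683 = 9 · 187, we can put exactly 9 objects in every box, avoiding 10 in any single one — so 1684 is tight.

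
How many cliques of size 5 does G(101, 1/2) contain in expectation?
E[# K_5] = C(101, 5) · (1/2)^C(5, 2) = 79208745 / 2^10 ≈ 77352.290039

For each 5-subset S of vertices (there are C(101, 5) = 79208745 such S), let X_S = 1 if S induces a K_5 (all C(5, 2) = 10 edges present). Then P(X_S = 1) = (1/2)^10 = 1/1024. By linearity of expectation, E[# K_5] = C(101, 5) · (1/2)^10 = 79208745 / 1024 ≈ 77352.290039.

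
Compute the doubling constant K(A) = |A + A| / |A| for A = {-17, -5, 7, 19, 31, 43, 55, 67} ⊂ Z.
K = |A + A| / |A| = 15/8

Enumerate A + A = {a + b : a, b ∈ A}. With |A| = 8, there are |A|^2 = 64 ordered sum pairs; collecting distinct values, A + A = {-34, -22, -10, 2, 14, 26, 38, 50, 62, 74, 86, 98, 110, 122, 134}, so |A + A| = 15. Thus K = 15/8. Here |A + A| = 2|A| − 1 = 15, the minimum possible — so K = 15/8 is minimal, which holds iff A is an arithmetic progression.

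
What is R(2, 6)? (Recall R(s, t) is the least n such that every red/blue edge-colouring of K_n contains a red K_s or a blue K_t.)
R(2, 6) = 6

R(2, k) = k for all k ≥ 2: in a 2-colouring of K_k, either some edge is red (a red K_2) or all edges are blue (a blue K_k). And K_{5} coloured all-blue has no blue K_6, so R(2, 6) > 5. Hence R(2, 6) = 6.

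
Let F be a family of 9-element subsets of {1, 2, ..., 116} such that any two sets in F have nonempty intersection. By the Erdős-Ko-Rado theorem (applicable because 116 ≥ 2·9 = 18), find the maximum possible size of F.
max |F| = C(115, 8) = 591486111810

Erdős-Ko-Rado (1961): when n ≥ 2k, max |F| = C(n−1, k−1). The bound is attained by the star {A : i ∈ A} for any fixed i ∈ [n]. Here C(116−1, 9−1) = C(115, 8) = 591486111810.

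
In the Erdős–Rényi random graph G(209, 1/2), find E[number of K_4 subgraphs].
E[# K_4] = C(209, 4) · (1/2)^C(4, 2) = 77238876 / 2^6 = 19309719/16 = 1206857.4375

For each 4-subset S of vertices (there are C(209, 4) = 77238876 such S), let X_S = 1 if S induces a K_4 (all C(4, 2) = 6 edges present). Then P(X_S = 1) = (1/2)^6 = 1/64. By linearity of expectation, E[# K_4] = C(209, 4) · (1/2)^6 = 77238876 / 64 = 19309719/16 = 1206857.4375.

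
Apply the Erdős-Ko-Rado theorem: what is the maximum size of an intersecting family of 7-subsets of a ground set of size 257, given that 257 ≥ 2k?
max |F| = C(256, 6) = 368532802176

The Erdős-Ko-Rado theorem states: for n ≥ 2k, an intersecting family of k-subsets of an n-element set has size at most C(n − 1, k − 1), with equality for 'star' families {A ⊆ [n] : |A| = k, i ∈ A} (fix an element i). For n = 257, k = 7: C(256, 6) = 368532802176.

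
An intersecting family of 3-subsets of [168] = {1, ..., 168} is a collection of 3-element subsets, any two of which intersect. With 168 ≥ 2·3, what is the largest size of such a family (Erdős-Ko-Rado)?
max |F| = C(167, 2) = 13861

Erdős-Ko-Rado (1961): when n ≥ 2k, max |F| = C(n−1, k−1). The bound is attained by the star {A : i ∈ A} for any fixed i ∈ [n]. Here C(168−1, 3−1) = C(167, 2) = 13861.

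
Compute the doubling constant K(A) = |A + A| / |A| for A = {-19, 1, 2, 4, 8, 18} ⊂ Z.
K = |A + A| / |A| = 21/6 = 7/2

Enumerate A + A = {a + b : a, b ∈ A}. With |A| = 6, there are |A|^2 = 36 ordered sum pairs; collecting distinct values, A + A = {-38, -18, -17, -15, -11, -1, 2, 3, 4, 5, 6, 8, 9, 10, 12, 16, 19, 20, 22, 26, 36}, so |A + A| = 21. Thus K = 21/6 = 7/2. For comparison, the minimum possible |A + A| over all 6-element sets is 2·6 − 1 = 11 (so min K = 11/6), attained only by arithmetic progressions.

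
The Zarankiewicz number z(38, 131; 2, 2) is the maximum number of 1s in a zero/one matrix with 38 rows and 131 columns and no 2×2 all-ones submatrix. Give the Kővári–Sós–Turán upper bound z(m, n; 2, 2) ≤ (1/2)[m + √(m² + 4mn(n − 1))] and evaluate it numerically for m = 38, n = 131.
z(38, 131; 2, 2) ≤ (1/2)[38 + √(38² + 4·38·131·130)] = (1/2)[38 + √2590004] = 823.6745

Kővári–Sós–Turán: let r_1, ..., r_38 be the row sums and z = Σ r_i the total number of 1s. Each pair of columns can share at most one row with both entries 1 (else a 2×2 all-ones block appears), so Σ_i C(r_i, 2) ≤ C(131, 2) = 8515. By convexity Σ_i C(r_i, 2) ≥ 38·C(z/38, 2) = z(z − 38)/(2·38), giving z² − 38z − 38·131·130 ≤ 0 and hence z ≤ (1/2)[38 + √(1444 + 4·647140)] = (1/2)[38 + √2590004] ≈ (1/2)(38 + 1609.3489) = 823.6745.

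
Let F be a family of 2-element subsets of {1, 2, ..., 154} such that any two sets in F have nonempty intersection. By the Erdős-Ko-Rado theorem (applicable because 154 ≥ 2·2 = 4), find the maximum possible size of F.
max |F| = C(153, 1) = 153

Erdős-Ko-Rado (1961): when n ≥ 2k, max |F| = C(n−1, k−1). The bound is attained by the star {A : i ∈ A} for any fixed i ∈ [n]. Here C(154−1, 2−1) = C(153, 1) = 153.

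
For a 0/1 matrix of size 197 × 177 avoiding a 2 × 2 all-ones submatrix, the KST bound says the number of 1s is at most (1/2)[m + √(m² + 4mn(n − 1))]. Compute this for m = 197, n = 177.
z(197, 177; 2, 2) ≤ (1/2)[197 + √(197² + 4·197·177·176)] = (1/2)[197 + √24586585] = 2577.7431

Kővári–Sós–Turán: let r_1, ..., r_197 be the row sums and z = Σ r_i the total number of 1s. Each pair of columns can share at most one row with both entries 1 (else a 2×2 all-ones block appears), so Σ_i C(r_i, 2) ≤ C(177, 2) = 15576. By convexity Σ_i C(r_i, 2) ≥ 197·C(z/197, 2) = z(z − 197)/(2·197), giving z² − 197z − 197·177·176 ≤ 0 and hence z ≤ (1/2)[197 + √(38809 + 4·6136944)] = (1/2)[197 + √24586585] ≈ (1/2)(197 + 4958.4862) = 2577.7431.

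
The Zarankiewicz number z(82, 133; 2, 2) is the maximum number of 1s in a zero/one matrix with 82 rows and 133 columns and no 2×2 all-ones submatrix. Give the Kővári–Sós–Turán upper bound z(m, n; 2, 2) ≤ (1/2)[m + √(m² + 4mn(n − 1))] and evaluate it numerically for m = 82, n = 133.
z(82, 133; 2, 2) ≤ (1/2)[82 + √(82² + 4·82·133·132)] = (1/2)[82 + √5765092] = 1241.5303

Kővári–Sós–Turán: let r_1, ..., r_82 be the row sums and z = Σ r_i the total number of 1s. Each pair of columns can share at most one row with both entries 1 (else a 2×2 all-ones block appears), so Σ_i C(r_i, 2) ≤ C(133, 2) = 8778. By convexity Σ_i C(r_i, 2) ≥ 82·C(z/82, 2) = z(z − 82)/(2·82), giving z² − 82z − 82·133·132 ≤ 0 and hence z ≤ (1/2)[82 + √(6724 + 4·1439592)] = (1/2)[82 + √5765092] ≈ (1/2)(82 + 2401.0606) = 1241.5303.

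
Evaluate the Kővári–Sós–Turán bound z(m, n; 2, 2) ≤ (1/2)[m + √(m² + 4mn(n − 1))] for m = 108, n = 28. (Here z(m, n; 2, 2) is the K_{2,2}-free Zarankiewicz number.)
z(108, 28; 2, 2) ≤ (1/2)[108 + √(108² + 4·108·28·27)] = (1/2)[108 + √338256] = 344.7989

Kővári–Sós–Turán: let r_1, ..., r_108 be the row sums and z = Σ r_i the total number of 1s. Each pair of columns can share at most one row with both entries 1 (else a 2×2 all-ones block appears), so Σ_i C(r_i, 2) ≤ C(28, 2) = 378. By convexity Σ_i C(r_i, 2) ≥ 108·C(z/108, 2) = z(z − 108)/(2·108), giving z² − 108z − 108·28·27 ≤ 0 and hence z ≤ (1/2)[108 + √(11664 + 4·81648)] = (1/2)[108 + √338256] ≈ (1/2)(108 + 581.5978) = 344.7989.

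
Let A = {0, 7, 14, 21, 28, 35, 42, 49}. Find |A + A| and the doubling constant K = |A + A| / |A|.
K = |A + A| / |A| = 15/8

Enumerate A + A = {a + b : a, b ∈ A}. With |A| = 8, there are |A|^2 = 64 ordered sum pairs; collecting distinct values, A + A = {0, 7, 14, 21, 28, 35, 42, 49, 56, 63, 70, 77, 84, 91, 98}, so |A + A| = 15. Thus K = 15/8. Here |A + A| = 2|A| − 1 = 15, the minimum possible — so K = 15/8 is minimal, which holds iff A is an arithmetic progression.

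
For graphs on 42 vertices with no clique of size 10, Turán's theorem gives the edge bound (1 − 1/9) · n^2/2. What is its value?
Turán density bound = (8/9) · 42^2/2 = 784

Turán's theorem: ex(n, K_{r+1}) is achieved by the complete r-partite Turán graph T(n, r) with parts as balanced as possible, and is at most (1 − 1/r) · n^2/2. For r = 9, n = 42: the density bound is (8/9) · 1764/2 = 784. The integer-valued extremum is e(T(42, 9)) = 783, which is strictly less than the density bound 784 since 9 ∤ 42 (the parts of T(42, 9) cannot all be equal).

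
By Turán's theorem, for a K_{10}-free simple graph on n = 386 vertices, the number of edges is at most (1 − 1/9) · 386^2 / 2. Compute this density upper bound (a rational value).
Turán density bound = (8/9) · 386^2/2 = 595984/9 ≈ 66220.4444

Turán's theorem: ex(n, K_{r+1}) is achieved by the complete r-partite Turán graph T(n, r) with parts as balanced as possible, and is at most (1 − 1/r) · n^2/2. For r = 9, n = 386: the density bound is (8/9) · 148996/2 = 595984/9 ≈ 66220.4444. The integer-valued extremum is e(T(386, 9)) = 66220, which is strictly less than the density bound 595984/9 since 9 ∤ 386 (the parts of T(386, 9) cannot all be equal).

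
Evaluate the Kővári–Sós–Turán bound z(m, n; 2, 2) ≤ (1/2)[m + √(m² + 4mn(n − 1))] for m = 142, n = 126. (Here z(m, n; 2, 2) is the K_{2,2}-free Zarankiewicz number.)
z(142, 126; 2, 2) ≤ (1/2)[142 + √(142² + 4·142·126·125)] = (1/2)[142 + √8966164] = 1568.1777

Kővári–Sós–Turán: let r_1, ..., r_142 be the row sums and z = Σ r_i the total number of 1s. Each pair of columns can share at most one row with both entries 1 (else a 2×2 all-ones block appears), so Σ_i C(r_i, 2) ≤ C(126, 2) = 7875. By convexity Σ_i C(r_i, 2) ≥ 142·C(z/142, 2) = z(z − 142)/(2·142), giving z² − 142z − 142·126·125 ≤ 0 and hence z ≤ (1/2)[142 + √(20164 + 4·2236500)] = (1/2)[142 + √8966164] ≈ (1/2)(142 + 2994.3554) = 1568.1777.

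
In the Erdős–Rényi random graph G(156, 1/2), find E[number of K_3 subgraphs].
E[# K_3] = C(156, 3) · (1/2)^C(3, 2) = 620620 / 2^3 = 155155/2 = 77577.5

For each 3-subset S of vertices (there are C(156, 3) = 620620 such S), let X_S = 1 if S induces a K_3 (all C(3, 2) = 3 edges present). Then P(X_S = 1) = (1/2)^3 = 1/8. By linearity of expectation, E[# K_3] = C(156, 3) · (1/2)^3 = 620620 / 8 = 155155/2 = 77577.5.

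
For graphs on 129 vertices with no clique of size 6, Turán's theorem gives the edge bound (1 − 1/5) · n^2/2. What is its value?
Turán density bound = (4/5) · 129^2/2 = 33282/5 ≈ 6656.4

Turán's theorem: ex(n, K_{r+1}) is achieved by the complete r-partite Turán graph T(n, r) with parts as balanced as possible, and is at most (1 − 1/r) · n^2/2. For r = 5, n = 129: the density bound is (4/5) · 16641/2 = 33282/5 ≈ 6656.4. The integer-valued extremum is e(T(129, 5)) = 6656, which is strictly less than the density bound 33282/5 since 5 ∤ 129 (the parts of T(129, 5) cannot all be equal).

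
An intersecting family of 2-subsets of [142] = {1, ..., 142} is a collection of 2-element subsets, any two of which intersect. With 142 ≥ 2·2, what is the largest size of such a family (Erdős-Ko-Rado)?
max |F| = C(141, 1) = 141

The Erdős-Ko-Rado theorem states: for n ≥ 2k, an intersecting family of k-subsets of an n-element set has size at most C(n − 1, k − 1), with equality for 'star' families {A ⊆ [n] : |A| = k, i ∈ A} (fix an element i). For n = 142, k = 2: C(141, 1) = 141.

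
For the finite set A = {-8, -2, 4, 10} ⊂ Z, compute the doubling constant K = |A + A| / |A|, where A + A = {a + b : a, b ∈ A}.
K = |A + A| / |A| = 7/4

Enumerate A + A = {a + b : a, b ∈ A}. With |A| = 4, there are |A|^2 = 16 ordered sum pairs; collecting distinct values, A + A = {-16, -10, -4, 2, 8, 14, 20}, so |A + A| = 7. Thus K = 7/4. Here |A + A| = 2|A| − 1 = 7, the minimum possible — so K = 7/4 is minimal, which holds iff A is an arithmetic progression.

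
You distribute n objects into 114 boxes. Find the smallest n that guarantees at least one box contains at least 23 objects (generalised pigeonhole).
n = (23 − 1)·114 + 1 = 2509

By the generalised pigeonhole principle, to guarantee some box contains ≥ r objects we need more than (r − 1) · k objects total. Threshold: n = (r − 1) · k + 1. With r = 23 and k = 114: n = 22 · 114 + 1 = 2508 + 1 = 2509. For n = 2508 = 22 · 114, we can put exactly 22 objects in every box, avoiding 23 in any single one — so 2509 is tight.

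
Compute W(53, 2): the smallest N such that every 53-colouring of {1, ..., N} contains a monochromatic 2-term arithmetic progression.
W(53, 2) = 53 + 1 = 54

A 2-term AP is any pair of integers, so a monochromatic 2-AP exists iff some colour is used at least twice. With 53 colours, the colouring i ↦ i on {1, ..., 53} uses each colour once, avoiding any monochromatic pair, so W(53, 2) > 53. For {1, ..., 54}, pigeonhole forces two integers of the same colour, which form a monochromatic 2-AP. Hence W(53, 2) = 54.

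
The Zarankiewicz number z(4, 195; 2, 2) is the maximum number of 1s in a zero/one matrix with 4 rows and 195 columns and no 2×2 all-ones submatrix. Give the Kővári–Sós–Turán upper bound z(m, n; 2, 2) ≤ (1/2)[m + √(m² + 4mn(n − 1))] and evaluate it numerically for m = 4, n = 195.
z(4, 195; 2, 2) ≤ (1/2)[4 + √(4² + 4·4·195·194)] = (1/2)[4 + √605296] = 391.0039

Kővári–Sós–Turán: let r_1, ..., r_4 be the row sums and z = Σ r_i the total number of 1s. Each pair of columns can share at most one row with both entries 1 (else a 2×2 all-ones block appears), so Σ_i C(r_i, 2) ≤ C(195, 2) = 18915. By convexity Σ_i C(r_i, 2) ≥ 4·C(z/4, 2) = z(z − 4)/(2·4), giving z² − 4z − 4·195·194 ≤ 0 and hence z ≤ (1/2)[4 + √(16 + 4·151320)] = (1/2)[4 + √605296] ≈ (1/2)(4 + 778.0077) = 391.0039.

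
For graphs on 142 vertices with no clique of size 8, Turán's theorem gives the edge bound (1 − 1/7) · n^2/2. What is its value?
Turán density bound = (6/7) · 142^2/2 = 60492/7 ≈ 8641.7143

Turán's theorem: ex(n, K_{r+1}) is achieved by the complete r-partite Turán graph T(n, r) with parts as balanced as possible, and is at most (1 − 1/r) · n^2/2. For r = 7, n = 142: the density bound is (6/7) · 20164/2 = 60492/7 ≈ 8641.7143. The integer-valued extremum is e(T(142, 7)) = 8641, which is strictly less than the density bound 60492/7 since 7 ∤ 142 (the parts of T(142, 7) cannot all be equal).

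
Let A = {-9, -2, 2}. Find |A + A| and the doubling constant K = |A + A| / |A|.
K = |A + A| / |A| = 6/3 = 2

Enumerate A + A = {a + b : a, b ∈ A}. With |A| = 3, there are |A|^2 = 9 ordered sum pairs; collecting distinct values, A + A = {-18, -11, -7, -4, 0, 4}, so |A + A| = 6. Thus K = 6/3 = 2. For comparison, the minimum possible |A + A| over all 3-element sets is 2·3 − 1 = 5 (so min K = 5/3), attained only by arithmetic progressions.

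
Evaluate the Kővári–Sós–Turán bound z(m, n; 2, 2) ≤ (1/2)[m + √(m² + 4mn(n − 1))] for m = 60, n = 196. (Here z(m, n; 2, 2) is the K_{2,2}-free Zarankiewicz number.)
z(60, 196; 2, 2) ≤ (1/2)[60 + √(60² + 4·60·196·195)] = (1/2)[60 + √9176400] = 1544.6287

Kővári–Sós–Turán: let r_1, ..., r_60 be the row sums and z = Σ r_i the total number of 1s. Each pair of columns can share at most one row with both entries 1 (else a 2×2 all-ones block appears), so Σ_i C(r_i, 2) ≤ C(196, 2) = 19110. By convexity Σ_i C(r_i, 2) ≥ 60·C(z/60, 2) = z(z − 60)/(2·60), giving z² − 60z − 60·196·195 ≤ 0 and hence z ≤ (1/2)[60 + √(3600 + 4·2293200)] = (1/2)[60 + √9176400] ≈ (1/2)(60 + 3029.2573) = 1544.6287.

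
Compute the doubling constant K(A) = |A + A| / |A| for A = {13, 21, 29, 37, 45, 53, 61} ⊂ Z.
K = |A + A| / |A| = 13/7

Enumerate A + A = {a + b : a, b ∈ A}. With |A| = 7, there are |A|^2 = 49 ordered sum pairs; collecting distinct values, A + A = {26, 34, 42, 50, 58, 66, 74, 82, 90, 98, 106, 114, 122}, so |A + A| = 13. Thus K = 13/7. Here |A + A| = 2|A| − 1 = 13, the minimum possible — so K = 13/7 is minimal, which holds iff A is an arithmetic progression.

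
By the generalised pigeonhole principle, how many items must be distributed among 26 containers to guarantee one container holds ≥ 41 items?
n = (41 − 1)·26 + 1 = 1041

By the generalised pigeonhole principle, to guarantee some box contains ≥ r objects we need more than (r − 1) · k objects total. Threshold: n = (r − 1) · k + 1. With r = 41 and k = 26: n = 40 · 26 + 1 = 1040 + 1 = 1041. For n = 1040 = 40 · 26, we can put exactly 40 objects in every box, avoiding 41 in any single one — so 1041 is tight.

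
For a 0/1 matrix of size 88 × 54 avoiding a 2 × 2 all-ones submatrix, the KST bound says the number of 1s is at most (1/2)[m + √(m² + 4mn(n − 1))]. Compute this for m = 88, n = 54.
z(88, 54; 2, 2) ≤ (1/2)[88 + √(88² + 4·88·54·53)] = (1/2)[88 + √1015168] = 547.7777

Kővári–Sós–Turán: let r_1, ..., r_88 be the row sums and z = Σ r_i the total number of 1s. Each pair of columns can share at most one row with both entries 1 (else a 2×2 all-ones block appears), so Σ_i C(r_i, 2) ≤ C(54, 2) = 1431. By convexity Σ_i C(r_i, 2) ≥ 88·C(z/88, 2) = z(z − 88)/(2·88), giving z² − 88z − 88·54·53 ≤ 0 and hence z ≤ (1/2)[88 + √(7744 + 4·251856)] = (1/2)[88 + √1015168] ≈ (1/2)(88 + 1007.5555) = 547.7777.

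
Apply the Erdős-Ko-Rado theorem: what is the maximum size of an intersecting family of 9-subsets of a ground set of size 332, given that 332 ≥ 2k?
max |F| = C(331, 8) = 3281594202668925

The Erdős-Ko-Rado theorem states: for n ≥ 2k, an intersecting family of k-subsets of an n-element set has size at most C(n − 1, k − 1), with equality for 'star' families {A ⊆ [n] : |A| = k, i ∈ A} (fix an element i). For n = 332, k = 9: C(331, 8) = 3281594202668925.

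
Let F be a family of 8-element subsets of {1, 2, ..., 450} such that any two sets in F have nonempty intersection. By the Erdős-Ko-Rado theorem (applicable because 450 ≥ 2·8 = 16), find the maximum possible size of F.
max |F| = C(449, 7) = 696438718511264

Erdős-Ko-Rado (1961): when n ≥ 2k, max |F| = C(n−1, k−1). The bound is attained by the star {A : i ∈ A} for any fixed i ∈ [n]. Here C(450−1, 8−1) = C(449, 7) = 696438718511264.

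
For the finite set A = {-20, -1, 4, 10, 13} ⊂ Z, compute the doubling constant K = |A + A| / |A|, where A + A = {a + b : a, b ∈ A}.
K = |A + A| / |A| = 15/5 = 3

Enumerate A + A = {a + b : a, b ∈ A}. With |A| = 5, there are |A|^2 = 25 ordered sum pairs; collecting distinct values, A + A = {-40, -21, -16, -10, -7, -2, 3, 8, 9, 12, 14, 17, 20, 23, 26}, so |A + A| = 15. Thus K = 15/5 = 3. For comparison, the minimum possible |A + A| over all 5-element sets is 2·5 − 1 = 9 (so min K = 9/5), attained only by arithmetic progressions.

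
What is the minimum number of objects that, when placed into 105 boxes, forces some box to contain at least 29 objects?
n = (29 − 1)·105 + 1 = 2941

By the generalised pigeonhole principle, to guarantee some box contains ≥ r objects we need more than (r − 1) · k objects total. Threshold: n = (r − 1) · k + 1. With r = 29 and k = 105: n = 28 · 105 + 1 = 2940 + 1 = 2941. For n = 2940 = 28 · 105, we can put exactly 28 objects in every box, avoiding 29 in any single one — so 2941 is tight.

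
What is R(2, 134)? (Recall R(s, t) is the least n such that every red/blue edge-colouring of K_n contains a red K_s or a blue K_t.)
R(2, 134) = 134

R(2, k) = k for all k ≥ 2: in a 2-colouring of K_k, either some edge is red (a red K_2) or all edges are blue (a blue K_k). And K_{133} coloured all-blue has no blue K_134, so R(2, 134) > 133. Hence R(2, 134) = 134.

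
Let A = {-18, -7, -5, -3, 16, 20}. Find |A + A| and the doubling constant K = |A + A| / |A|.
K = |A + A| / |A| = 19/6

Enumerate A + A = {a + b : a, b ∈ A}. With |A| = 6, there are |A|^2 = 36 ordered sum pairs; collecting distinct values, A + A = {-36, -25, -23, -21, -14, -12, -10, -8, -6, -2, 2, 9, 11, 13, 15, 17, 32, 36, 40}, so |A + A| = 19. Thus K = 19/6. For comparison, the minimum possible |A + A| over all 6-element sets is 2·6 − 1 = 11 (so min K = 11/6), attained only by arithmetic progressions.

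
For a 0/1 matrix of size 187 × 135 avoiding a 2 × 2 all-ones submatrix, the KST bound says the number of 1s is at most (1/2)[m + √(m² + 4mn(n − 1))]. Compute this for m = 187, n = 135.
z(187, 135; 2, 2) ≤ (1/2)[187 + √(187² + 4·187·135·134)] = (1/2)[187 + √13566289] = 1935.1222

Kővári–Sós–Turán: let r_1, ..., r_187 be the row sums and z = Σ r_i the total number of 1s. Each pair of columns can share at most one row with both entries 1 (else a 2×2 all-ones block appears), so Σ_i C(r_i, 2) ≤ C(135, 2) = 9045. By convexity Σ_i C(r_i, 2) ≥ 187·C(z/187, 2) = z(z − 187)/(2·187), giving z² − 187z − 187·135·134 ≤ 0 and hence z ≤ (1/2)[187 + √(34969 + 4·3382830)] = (1/2)[187 + √13566289] ≈ (1/2)(187 + 3683.2444) = 1935.1222.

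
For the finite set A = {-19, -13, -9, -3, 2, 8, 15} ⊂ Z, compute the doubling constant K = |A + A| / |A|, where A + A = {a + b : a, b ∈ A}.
K = |A + A| / |A| = 25/7

Enumerate A + A = {a + b : a, b ∈ A}. With |A| = 7, there are |A|^2 = 49 ordered sum pairs; collecting distinct values, A + A = {-38, -32, -28, -26, -22, -18, -17, -16, -12, -11, -7, -6, -5, -4, -1, 2, 4, 5, 6, 10, 12, 16, 17, 23, 30}, so |A + A| = 25. Thus K = 25/7. For comparison, the minimum possible |A + A| over all 7-element sets is 2·7 − 1 = 13 (so min K = 13/7), attained only by arithmetic progressions.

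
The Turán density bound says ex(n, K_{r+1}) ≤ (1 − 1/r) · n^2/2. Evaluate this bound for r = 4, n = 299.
Turán density bound = (3/4) · 299^2/2 = 268203/8 ≈ 33525.375

Turán's theorem: ex(n, K_{r+1}) is achieved by the complete r-partite Turán graph T(n, r) with parts as balanced as possible, and is at most (1 − 1/r) · n^2/2. For r = 4, n = 299: the density bound is (3/4) · 89401/2 = 268203/8 ≈ 33525.375. The integer-valued extremum is e(T(299, 4)) = 33525, which is strictly less than the density bound 268203/8 since 4 ∤ 299 (the parts of T(299, 4) cannot all be equal).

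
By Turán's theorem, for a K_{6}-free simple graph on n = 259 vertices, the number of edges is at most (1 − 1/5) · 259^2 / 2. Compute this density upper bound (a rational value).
Turán density bound = (4/5) · 259^2/2 = 134162/5 ≈ 26832.4

Turán's theorem: ex(n, K_{r+1}) is achieved by the complete r-partite Turán graph T(n, r) with parts as balanced as possible, and is at most (1 − 1/r) · n^2/2. For r = 5, n = 259: the density bound is (4/5) · 67081/2 = 134162/5 ≈ 26832.4. The integer-valued extremum is e(T(259, 5)) = 26832, which is strictly less than the density bound 134162/5 since 5 ∤ 259 (the parts of T(259, 5) cannot all be equal).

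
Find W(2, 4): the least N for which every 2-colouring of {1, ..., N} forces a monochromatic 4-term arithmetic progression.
W(2, 4) = 35

This is a classical value, W(2, 4) = 35, established by combining an explicit 2-colouring of {1, ..., 34} with no monochromatic 4-AP (giving the lower bound W(2, 4) > 34) and a finite case analysis / exhaustive computer search showing every 2-colouring of {1, ..., 35} has such an AP.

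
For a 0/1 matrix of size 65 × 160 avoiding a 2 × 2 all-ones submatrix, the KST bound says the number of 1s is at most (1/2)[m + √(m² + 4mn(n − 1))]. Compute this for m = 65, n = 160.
z(65, 160; 2, 2) ≤ (1/2)[65 + √(65² + 4·65·160·159)] = (1/2)[65 + √6618625] = 1318.8344

Kővári–Sós–Turán: let r_1, ..., r_65 be the row sums and z = Σ r_i the total number of 1s. Each pair of columns can share at most one row with both entries 1 (else a 2×2 all-ones block appears), so Σ_i C(r_i, 2) ≤ C(160, 2) = 12720. By convexity Σ_i C(r_i, 2) ≥ 65·C(z/65, 2) = z(z − 65)/(2·65), giving z² − 65z − 65·160·159 ≤ 0 and hence z ≤ (1/2)[65 + √(4225 + 4·1653600)] = (1/2)[65 + √6618625] ≈ (1/2)(65 + 2572.6688) = 1318.8344.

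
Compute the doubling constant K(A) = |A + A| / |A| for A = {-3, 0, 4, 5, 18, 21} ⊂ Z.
K = |A + A| / |A| = 20/6 = 10/3

Enumerate A + A = {a + b : a, b ∈ A}. With |A| = 6, there are |A|^2 = 36 ordered sum pairs; collecting distinct values, A + A = {-6, -3, 0, 1, 2, 4, 5, 8, 9, 10, 15, 18, 21, 22, 23, 25, 26, 36, 39, 42}, so |A + A| = 20. Thus K = 20/6 = 10/3. For comparison, the minimum possible |A + A| over all 6-element sets is 2·6 − 1 = 11 (so min K = 11/6), attained only by arithmetic progressions.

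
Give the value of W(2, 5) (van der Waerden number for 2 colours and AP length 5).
W(2, 5) = 178

W(2, 5) = 178. The lower bound W(2, 5) > 177 comes from an explicit good 2-colouring of [1, 177]; the upper bound W(2, 5) ≤ 178 was verified by exhaustive search over 2-colourings of [1, 178].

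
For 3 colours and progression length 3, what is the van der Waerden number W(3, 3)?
W(3, 3) = 27

W(3, 3) = 27. The lower bound W(3, 3) > 26 comes from an explicit good 3-colouring of [1, 26]; the upper bound W(3, 3) ≤ 27 was verified by exhaustive search over 3-colourings of [1, 27].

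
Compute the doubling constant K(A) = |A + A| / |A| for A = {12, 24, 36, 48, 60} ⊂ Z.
K = |A + A| / |A| = 9/5

Enumerate A + A = {a + b : a, b ∈ A}. With |A| = 5, there are |A|^2 = 25 ordered sum pairs; collecting distinct values, A + A = {24, 36, 48, 60, 72, 84, 96, 108, 120}, so |A + A| = 9. Thus K = 9/5. Here |A + A| = 2|A| − 1 = 9, the minimum possible — so K = 9/5 is minimal, which holds iff A is an arithmetic progression.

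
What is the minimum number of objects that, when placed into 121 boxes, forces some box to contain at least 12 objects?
n = (12 − 1)·121 + 1 = 1332

By the generalised pigeonhole principle, to guarantee some box contains ≥ r objects we need more than (r − 1) · k objects total. Threshold: n = (r − 1) · k + 1. With r = 12 and k = 121: n = 11 · 121 + 1 = 1331 + 1 = 1332. For n = 1331 = 11 · 121, we can put exactly 11 objects in every box, avoiding 12 in any single one — so 1332 is tight.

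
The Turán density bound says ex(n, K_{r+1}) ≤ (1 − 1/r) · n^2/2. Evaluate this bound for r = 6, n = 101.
Turán density bound = (5/6) · 101^2/2 = 51005/12 ≈ 4250.4167

Turán's theorem: ex(n, K_{r+1}) is achieved by the complete r-partite Turán graph T(n, r) with parts as balanced as possible, and is at most (1 − 1/r) · n^2/2. For r = 6, n = 101: the density bound is (5/6) · 10201/2 = 51005/12 ≈ 4250.4167. The integer-valued extremum is e(T(101, 6)) = 4250, which is strictly less than the density bound 51005/12 since 6 ∤ 101 (the parts of T(101, 6) cannot all be equal).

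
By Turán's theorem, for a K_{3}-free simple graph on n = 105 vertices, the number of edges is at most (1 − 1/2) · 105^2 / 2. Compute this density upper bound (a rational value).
Turán density bound = (1/2) · 105^2/2 = 11025/4 ≈ 2756.25

Turán's theorem: ex(n, K_{r+1}) is achieved by the complete r-partite Turán graph T(n, r) with parts as balanced as possible, and is at most (1 − 1/r) · n^2/2. For r = 2, n = 105: the density bound is (1/2) · 11025/2 = 11025/4 ≈ 2756.25. The integer-valued extremum is e(T(105, 2)) = 2756, which is strictly less than the density bound 11025/4 since 2 ∤ 105 (the parts of T(105, 2) cannot all be equal).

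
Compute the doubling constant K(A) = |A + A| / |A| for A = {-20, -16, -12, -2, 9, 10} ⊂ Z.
K = |A + A| / |A| = 20/6 = 10/3

Enumerate A + A = {a + b : a, b ∈ A}. With |A| = 6, there are |A|^2 = 36 ordered sum pairs; collecting distinct values, A + A = {-40, -36, -32, -28, -24, -22, -18, -14, -11, -10, -7, -6, -4, -3, -2, 7, 8, 18, 19, 20}, so |A + A| = 20. Thus K = 20/6 = 10/3. For comparison, the minimum possible |A + A| over all 6-element sets is 2·6 − 1 = 11 (so min K = 11/6), attained only by arithmetic progressions.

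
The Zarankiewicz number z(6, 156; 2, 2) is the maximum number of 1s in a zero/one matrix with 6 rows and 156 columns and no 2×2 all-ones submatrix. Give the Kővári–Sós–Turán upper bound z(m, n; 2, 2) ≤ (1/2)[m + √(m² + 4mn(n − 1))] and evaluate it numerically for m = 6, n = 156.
z(6, 156; 2, 2) ≤ (1/2)[6 + √(6² + 4·6·156·155)] = (1/2)[6 + √580356] = 383.9055

Kővári–Sós–Turán: let r_1, ..., r_6 be the row sums and z = Σ r_i the total number of 1s. Each pair of columns can share at most one row with both entries 1 (else a 2×2 all-ones block appears), so Σ_i C(r_i, 2) ≤ C(156, 2) = 12090. By convexity Σ_i C(r_i, 2) ≥ 6·C(z/6, 2) = z(z − 6)/(2·6), giving z² − 6z − 6·156·155 ≤ 0 and hence z ≤ (1/2)[6 + √(36 + 4·145080)] = (1/2)[6 + √580356] ≈ (1/2)(6 + 761.811) = 383.9055.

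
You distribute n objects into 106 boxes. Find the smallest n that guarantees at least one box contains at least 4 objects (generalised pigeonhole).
n = (4 − 1)·106 + 1 = 319

By the generalised pigeonhole principle, to guarantee some box contains ≥ r objects we need more than (r − 1) · k objects total. Threshold: n = (r − 1) · k + 1. With r = 4 and k = 106: n = 3 · 106 + 1 = 318 + 1 = 319. For n = 318 = 3 · 106, we can put exactly 3 objects in every box, avoiding 4 in any single one — so 319 is tight.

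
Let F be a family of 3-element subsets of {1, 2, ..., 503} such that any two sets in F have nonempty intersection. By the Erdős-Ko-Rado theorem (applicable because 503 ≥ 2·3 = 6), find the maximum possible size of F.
max |F| = C(502, 2) = 125751

Erdős-Ko-Rado (1961): when n ≥ 2k, max |F| = C(n−1, k−1). The bound is attained by the star {A : i ∈ A} for any fixed i ∈ [n]. Here C(503−1, 3−1) = C(502, 2) = 125751.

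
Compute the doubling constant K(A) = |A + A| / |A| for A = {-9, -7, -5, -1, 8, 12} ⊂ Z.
K = |A + A| / |A| = 17/6

Enumerate A + A = {a + b : a, b ∈ A}. With |A| = 6, there are |A|^2 = 36 ordered sum pairs; collecting distinct values, A + A = {-18, -16, -14, -12, -10, -8, -6, -2, -1, 1, 3, 5, 7, 11, 16, 20, 24}, so |A + A| = 17. Thus K = 17/6. For comparison, the minimum possible |A + A| over all 6-element sets is 2·6 − 1 = 11 (so min K = 11/6), attained only by arithmetic progressions.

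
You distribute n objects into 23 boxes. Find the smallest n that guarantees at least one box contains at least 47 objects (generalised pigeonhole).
n = (47 − 1)·23 + 1 = 1059

By the generalised pigeonhole principle, to guarantee some box contains ≥ r objects we need more than (r − 1) · k objects total. Threshold: n = (r − 1) · k + 1. With r = 47 and k = 23: n = 46 · 23 + 1 = 1058 + 1 = 1059. For n = 1058 = 46 · 23, we can put exactly 46 objects in every box, avoiding 47 in any single one — so 1059 is tight.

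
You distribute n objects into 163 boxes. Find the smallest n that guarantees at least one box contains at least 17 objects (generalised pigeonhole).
n = (17 − 1)·163 + 1 = 2609

By the generalised pigeonhole principle, to guarantee some box contains ≥ r objects we need more than (r − 1) · k objects total. Threshold: n = (r − 1) · k + 1. With r = 17 and k = 163: n = 16 · 163 + 1 = 2608 + 1 = 2609. For n = 2608 = 16 · 163, we can put exactly 16 objects in every box, avoiding 17 in any single one — so 2609 is tight.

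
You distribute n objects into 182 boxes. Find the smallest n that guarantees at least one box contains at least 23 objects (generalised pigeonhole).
n = (23 − 1)·182 + 1 = 4005

By the generalised pigeonhole principle, to guarantee some box contains ≥ r objects we need more than (r − 1) · k objects total. Threshold: n = (r − 1) · k + 1. With r = 23 and k = 182: n = 22 · 182 + 1 = 4004 + 1 = 4005. For n = 4004 = 22 · 182, we can put exactly 22 objects in every box, avoiding 23 in any single one — so 4005 is tight.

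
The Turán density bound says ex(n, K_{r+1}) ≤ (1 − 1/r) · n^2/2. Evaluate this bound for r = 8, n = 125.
Turán density bound = (7/8) · 125^2/2 = 109375/16 ≈ 6835.9375

Turán's theorem: ex(n, K_{r+1}) is achieved by the complete r-partite Turán graph T(n, r) with parts as balanced as possible, and is at most (1 − 1/r) · n^2/2. For r = 8, n = 125: the density bound is (7/8) · 15625/2 = 109375/16 ≈ 6835.9375. The integer-valued extremum is e(T(125, 8)) = 6835, which is strictly less than the density bound 109375/16 since 8 ∤ 125 (the parts of T(125, 8) cannot all be equal).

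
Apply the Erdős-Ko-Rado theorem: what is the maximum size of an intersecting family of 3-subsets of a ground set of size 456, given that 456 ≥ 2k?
max |F| = C(455, 2) = 103285

Erdős-Ko-Rado (1961): when n ≥ 2k, max |F| = C(n−1, k−1). The bound is attained by the star {A : i ∈ A} for any fixed i ∈ [n]. Here C(456−1, 3−1) = C(455, 2) = 103285.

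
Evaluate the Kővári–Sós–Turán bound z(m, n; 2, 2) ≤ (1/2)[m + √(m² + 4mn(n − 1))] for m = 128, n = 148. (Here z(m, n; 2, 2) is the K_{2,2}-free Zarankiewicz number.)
z(128, 148; 2, 2) ≤ (1/2)[128 + √(128² + 4·128·148·147)] = (1/2)[128 + √11155456] = 1733.9892

Kővári–Sós–Turán: let r_1, ..., r_128 be the row sums and z = Σ r_i the total number of 1s. Each pair of columns can share at most one row with both entries 1 (else a 2×2 all-ones block appears), so Σ_i C(r_i, 2) ≤ C(148, 2) = 10878. By convexity Σ_i C(r_i, 2) ≥ 128·C(z/128, 2) = z(z − 128)/(2·128), giving z² − 128z − 128·148·147 ≤ 0 and hence z ≤ (1/2)[128 + √(16384 + 4·2784768)] = (1/2)[128 + √11155456] ≈ (1/2)(128 + 3339.9784) = 1733.9892.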